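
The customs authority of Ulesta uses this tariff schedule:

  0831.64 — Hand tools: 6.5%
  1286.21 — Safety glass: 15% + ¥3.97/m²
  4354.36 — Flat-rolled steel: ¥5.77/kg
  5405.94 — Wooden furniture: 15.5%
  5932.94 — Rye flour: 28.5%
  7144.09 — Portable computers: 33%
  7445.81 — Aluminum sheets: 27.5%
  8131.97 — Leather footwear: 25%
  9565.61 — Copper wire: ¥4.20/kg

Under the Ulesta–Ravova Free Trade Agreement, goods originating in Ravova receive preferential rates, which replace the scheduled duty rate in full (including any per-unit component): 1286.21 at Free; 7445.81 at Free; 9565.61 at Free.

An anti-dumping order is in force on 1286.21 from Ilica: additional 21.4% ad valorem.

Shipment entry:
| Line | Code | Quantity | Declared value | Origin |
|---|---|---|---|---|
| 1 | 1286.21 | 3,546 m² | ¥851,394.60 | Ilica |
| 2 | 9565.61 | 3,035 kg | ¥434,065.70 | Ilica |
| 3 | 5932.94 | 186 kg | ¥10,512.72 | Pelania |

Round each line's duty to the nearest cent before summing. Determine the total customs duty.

Line 1 (1286.21, Ilica, 3,546 m², ¥851,394.60):
Base rate for 1286.21 is 15% + ¥3.97/m².
1286.21 has an FTA preferential rate, but origin Ilica is not Ravova; base rate stands.
Additional duty on 1286.21 from Ilica: +21.4%. Applied ad valorem rate: 15% + 21.4% = 36.4%.
Duty = ¥851,394.60 × 36.4% + 3,546 × ¥3.97 = ¥323,985.25.
Line 2 (9565.61, Ilica, 3,035 kg, ¥434,065.70):
Base rate for 9565.61 is ¥4.20/kg.
9565.61 has an FTA preferential rate, but origin Ilica is not Ravova; base rate stands.
Duty = 3,035 × ¥4.20 = ¥12,747.00.
Line 3 (5932.94, Pelania, 186 kg, ¥10,512.72):
Base rate for 5932.94 is 28.5%.
Duty = ¥10,512.72 × 28.5% = ¥2,996.13.
Total = ¥323,985.25 + ¥12,747.00 + ¥2,996.13 = ¥339,728.38.

¥339,728.38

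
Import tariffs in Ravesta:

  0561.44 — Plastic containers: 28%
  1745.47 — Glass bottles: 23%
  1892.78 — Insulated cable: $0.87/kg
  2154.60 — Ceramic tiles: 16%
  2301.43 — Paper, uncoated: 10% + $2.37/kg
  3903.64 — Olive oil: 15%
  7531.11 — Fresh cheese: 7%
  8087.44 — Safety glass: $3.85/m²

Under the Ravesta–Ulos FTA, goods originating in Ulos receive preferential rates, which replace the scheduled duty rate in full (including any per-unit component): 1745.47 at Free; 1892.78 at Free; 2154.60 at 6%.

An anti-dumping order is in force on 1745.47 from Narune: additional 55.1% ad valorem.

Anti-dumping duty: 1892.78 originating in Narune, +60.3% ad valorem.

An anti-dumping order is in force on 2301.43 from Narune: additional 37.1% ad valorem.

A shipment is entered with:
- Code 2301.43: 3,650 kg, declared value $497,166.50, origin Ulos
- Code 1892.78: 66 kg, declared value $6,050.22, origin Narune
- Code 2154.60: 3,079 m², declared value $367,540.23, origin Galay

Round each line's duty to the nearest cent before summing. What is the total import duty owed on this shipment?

$120,879.29

Line 1 (2301.43, Ulos, 3,650 kg, $497,166.50):
Base rate for 2301.43 is 10% + $2.37/kg.
Origin Ulos is the FTA partner but 2301.43 is not on the preference list; base rate stands.
The additional-duty order on 2301.43 targets Narune, not Ulos; it does not apply.
Duty = $497,166.50 × 10% + 3,650 × $2.37 = $58,367.15.
Line 2 (1892.78, Narune, 66 kg, $6,050.22):
Base rate for 1892.78 is $0.87/kg.
1892.78 has an FTA preferential rate, but origin Narune is not Ulos; base rate stands.
Additional duty on 1892.78 from Narune: +60.3% ad valorem. Applied ad valorem rate = 60.3%.
Duty = $6,050.22 × 60.3% + 66 × $0.87 = $3,705.70.
Line 3 (2154.60, Galay, 3,079 m², $367,540.23):
Base rate for 2154.60 is 16%.
2154.60 has an FTA preferential rate, but origin Galay is not Ulos; base rate stands.
Duty = $367,540.23 × 16% = $58,806.44.
Total = $58,367.15 + $3,705.70 + $58,806.44 = $120,879.29.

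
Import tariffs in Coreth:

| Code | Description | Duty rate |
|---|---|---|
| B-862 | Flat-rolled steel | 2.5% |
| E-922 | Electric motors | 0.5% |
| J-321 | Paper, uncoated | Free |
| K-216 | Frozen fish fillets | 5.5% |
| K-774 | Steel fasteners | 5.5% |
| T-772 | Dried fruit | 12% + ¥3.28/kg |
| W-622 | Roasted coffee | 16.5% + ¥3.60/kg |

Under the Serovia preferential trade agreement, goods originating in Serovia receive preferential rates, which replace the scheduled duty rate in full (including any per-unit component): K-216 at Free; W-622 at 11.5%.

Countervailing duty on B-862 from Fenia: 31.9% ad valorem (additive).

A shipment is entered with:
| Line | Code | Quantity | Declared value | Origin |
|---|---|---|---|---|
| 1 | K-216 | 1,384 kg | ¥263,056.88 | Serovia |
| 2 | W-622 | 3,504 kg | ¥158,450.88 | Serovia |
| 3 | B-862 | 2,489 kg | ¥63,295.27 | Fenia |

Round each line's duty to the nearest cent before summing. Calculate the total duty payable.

¥39,995.42

Line 1 (K-216, Serovia, 1,384 kg, ¥263,056.88):
Base rate for K-216 is 5.5%.
Origin Serovia qualifies under the Coreth–Serovia agreement and K-216 is covered: preferential rate Free applies instead.
Duty = ¥263,056.88 × 0% = ¥0.00.
Line 2 (W-622, Serovia, 3,504 kg, ¥158,450.88):
Base rate for W-622 is 16.5% + ¥3.60/kg.
Origin Serovia qualifies under the Coreth–Serovia agreement and W-622 is covered: preferential rate 11.5% applies instead.
Duty = ¥158,450.88 × 11.5% = ¥18,221.85.
Line 3 (B-862, Fenia, 2,489 kg, ¥63,295.27):
Base rate for B-862 is 2.5%.
Additional duty on B-862 from Fenia: +31.9%. Applied ad valorem rate: 2.5% + 31.9% = 34.4%.
Duty = ¥63,295.27 × 34.4% = ¥21,773.57.
Total = ¥0.00 + ¥18,221.85 + ¥21,773.57 = ¥39,995.42.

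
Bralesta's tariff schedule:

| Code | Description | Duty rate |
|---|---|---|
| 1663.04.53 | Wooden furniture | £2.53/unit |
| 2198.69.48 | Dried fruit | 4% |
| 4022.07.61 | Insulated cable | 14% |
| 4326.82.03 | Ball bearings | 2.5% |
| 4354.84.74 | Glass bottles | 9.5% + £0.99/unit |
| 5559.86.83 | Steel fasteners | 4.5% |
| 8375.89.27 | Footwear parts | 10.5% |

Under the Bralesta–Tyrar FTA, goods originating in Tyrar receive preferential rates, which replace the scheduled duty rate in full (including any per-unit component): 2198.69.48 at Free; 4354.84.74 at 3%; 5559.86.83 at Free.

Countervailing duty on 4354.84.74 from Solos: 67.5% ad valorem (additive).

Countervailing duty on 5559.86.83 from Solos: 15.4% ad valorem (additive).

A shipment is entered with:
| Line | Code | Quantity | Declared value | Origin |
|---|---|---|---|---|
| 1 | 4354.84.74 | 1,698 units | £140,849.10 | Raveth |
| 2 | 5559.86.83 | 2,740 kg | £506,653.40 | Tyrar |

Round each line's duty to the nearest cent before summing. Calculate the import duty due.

Line 1 (4354.84.74, Raveth, 1,698 units, £140,849.10):
Base rate for 4354.84.74 is 9.5% + £0.99/unit.
4354.84.74 has an FTA preferential rate, but origin Raveth is not Tyrar; base rate stands.
The additional-duty order on 4354.84.74 targets Solos, not Raveth; it does not apply.
Duty = £140,849.10 × 9.5% + 1,698 × £0.99 = £15,061.68.
Line 2 (5559.86.83, Tyrar, 2,740 kg, £506,653.40):
Base rate for 5559.86.83 is 4.5%.
Origin Tyrar qualifies under the Bralesta–Tyrar agreement and 5559.86.83 is covered: preferential rate Free applies instead.
The additional-duty order on 5559.86.83 targets Solos, not Tyrar; it does not apply.
Duty = £506,653.40 × 0% = £0.00.
Total = £15,061.68 + £0.00 = £15,061.68.

£15,061.68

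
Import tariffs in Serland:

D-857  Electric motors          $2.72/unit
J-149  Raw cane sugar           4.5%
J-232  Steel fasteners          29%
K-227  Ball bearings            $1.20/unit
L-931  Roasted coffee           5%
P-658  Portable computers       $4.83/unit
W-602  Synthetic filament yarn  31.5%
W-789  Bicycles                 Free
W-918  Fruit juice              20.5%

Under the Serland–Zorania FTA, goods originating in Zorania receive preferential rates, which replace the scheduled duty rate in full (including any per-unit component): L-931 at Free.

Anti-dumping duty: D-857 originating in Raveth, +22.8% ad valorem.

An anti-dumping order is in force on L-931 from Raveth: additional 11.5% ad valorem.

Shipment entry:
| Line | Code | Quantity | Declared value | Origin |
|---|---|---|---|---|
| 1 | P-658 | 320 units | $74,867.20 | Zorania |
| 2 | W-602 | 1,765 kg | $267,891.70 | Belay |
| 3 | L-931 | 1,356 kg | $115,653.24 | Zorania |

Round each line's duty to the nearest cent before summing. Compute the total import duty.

$85,931.49

Line 1 (P-658, Zorania, 320 units, $74,867.20):
Base rate for P-658 is $4.83/unit.
Origin Zorania is the FTA partner but P-658 is not on the preference list; base rate stands.
Duty = 320 × $4.83 = $1,545.60.
Line 2 (W-602, Belay, 1,765 kg, $267,891.70):
Base rate for W-602 is 31.5%.
Duty = $267,891.70 × 31.5% = $84,385.89.
Line 3 (L-931, Zorania, 1,356 kg, $115,653.24):
Base rate for L-931 is 5%.
Origin Zorania qualifies under the Serland–Zorania agreement and L-931 is covered: preferential rate Free applies instead.
The additional-duty order on L-931 targets Raveth, not Zorania; it does not apply.
Duty = $115,653.24 × 0% = $0.00.
Total = $1,545.60 + $84,385.89 + $0.00 = $85,931.49.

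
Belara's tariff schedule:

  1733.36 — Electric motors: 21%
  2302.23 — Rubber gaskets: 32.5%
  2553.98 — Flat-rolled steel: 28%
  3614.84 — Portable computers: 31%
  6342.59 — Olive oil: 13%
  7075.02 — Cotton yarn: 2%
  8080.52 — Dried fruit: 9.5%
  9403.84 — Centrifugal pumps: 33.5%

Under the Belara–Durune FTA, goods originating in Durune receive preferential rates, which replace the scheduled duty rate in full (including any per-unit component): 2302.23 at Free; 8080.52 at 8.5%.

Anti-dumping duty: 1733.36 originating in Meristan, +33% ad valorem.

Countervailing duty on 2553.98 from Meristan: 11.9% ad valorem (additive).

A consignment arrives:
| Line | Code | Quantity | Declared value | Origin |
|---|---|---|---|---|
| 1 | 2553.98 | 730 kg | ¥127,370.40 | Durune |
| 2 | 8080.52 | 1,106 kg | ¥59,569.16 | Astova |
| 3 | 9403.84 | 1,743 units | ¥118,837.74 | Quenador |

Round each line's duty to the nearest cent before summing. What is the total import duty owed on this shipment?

Line 1 (2553.98, Durune, 730 kg, ¥127,370.40):
Base rate for 2553.98 is 28%.
Origin Durune is the FTA partner but 2553.98 is not on the preference list; base rate stands.
The additional-duty order on 2553.98 targets Meristan, not Durune; it does not apply.
Duty = ¥127,370.40 × 28% = ¥35,663.71.
Line 2 (8080.52, Astova, 1,106 kg, ¥59,569.16):
Base rate for 8080.52 is 9.5%.
8080.52 has an FTA preferential rate, but origin Astova is not Durune; base rate stands.
Duty = ¥59,569.16 × 9.5% = ¥5,659.07.
Line 3 (9403.84, Quenador, 1,743 units, ¥118,837.74):
Base rate for 9403.84 is 33.5%.
Duty = ¥118,837.74 × 33.5% = ¥39,810.64.
Total = ¥35,663.71 + ¥5,659.07 + ¥39,810.64 = ¥81,133.42.

¥81,133.42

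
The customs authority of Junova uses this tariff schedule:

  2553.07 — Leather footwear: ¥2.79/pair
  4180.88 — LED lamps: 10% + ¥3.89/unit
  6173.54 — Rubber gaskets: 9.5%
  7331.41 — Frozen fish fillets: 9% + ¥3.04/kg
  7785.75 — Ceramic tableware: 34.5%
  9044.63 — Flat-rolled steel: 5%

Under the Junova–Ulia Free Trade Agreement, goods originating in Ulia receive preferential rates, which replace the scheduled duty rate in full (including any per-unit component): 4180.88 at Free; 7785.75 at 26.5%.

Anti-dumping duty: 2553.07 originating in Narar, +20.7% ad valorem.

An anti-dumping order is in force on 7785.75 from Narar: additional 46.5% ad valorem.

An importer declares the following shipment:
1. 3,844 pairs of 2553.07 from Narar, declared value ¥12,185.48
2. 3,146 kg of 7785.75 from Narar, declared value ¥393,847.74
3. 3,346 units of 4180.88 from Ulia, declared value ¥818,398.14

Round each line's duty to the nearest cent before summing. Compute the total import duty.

¥332,263.82

Line 1 (2553.07, Narar, 3,844 pairs, ¥12,185.48):
Base rate for 2553.07 is ¥2.79/pair.
Additional duty on 2553.07 from Narar: +20.7% ad valorem. Applied ad valorem rate = 20.7%.
Duty = ¥12,185.48 × 20.7% + 3,844 × ¥2.79 = ¥13,247.15.
Line 2 (7785.75, Narar, 3,146 kg, ¥393,847.74):
Base rate for 7785.75 is 34.5%.
7785.75 has an FTA preferential rate, but origin Narar is not Ulia; base rate stands.
Additional duty on 7785.75 from Narar: +46.5%. Applied ad valorem rate: 34.5% + 46.5% = 81%.
Duty = ¥393,847.74 × 81% = ¥319,016.67.
Line 3 (4180.88, Ulia, 3,346 units, ¥818,398.14):
Base rate for 4180.88 is 10% + ¥3.89/unit.
Origin Ulia qualifies under the Junova–Ulia agreement and 4180.88 is covered: preferential rate Free applies instead.
Duty = ¥818,398.14 × 0% = ¥0.00.
Total = ¥13,247.15 + ¥319,016.67 + ¥0.00 = ¥332,263.82.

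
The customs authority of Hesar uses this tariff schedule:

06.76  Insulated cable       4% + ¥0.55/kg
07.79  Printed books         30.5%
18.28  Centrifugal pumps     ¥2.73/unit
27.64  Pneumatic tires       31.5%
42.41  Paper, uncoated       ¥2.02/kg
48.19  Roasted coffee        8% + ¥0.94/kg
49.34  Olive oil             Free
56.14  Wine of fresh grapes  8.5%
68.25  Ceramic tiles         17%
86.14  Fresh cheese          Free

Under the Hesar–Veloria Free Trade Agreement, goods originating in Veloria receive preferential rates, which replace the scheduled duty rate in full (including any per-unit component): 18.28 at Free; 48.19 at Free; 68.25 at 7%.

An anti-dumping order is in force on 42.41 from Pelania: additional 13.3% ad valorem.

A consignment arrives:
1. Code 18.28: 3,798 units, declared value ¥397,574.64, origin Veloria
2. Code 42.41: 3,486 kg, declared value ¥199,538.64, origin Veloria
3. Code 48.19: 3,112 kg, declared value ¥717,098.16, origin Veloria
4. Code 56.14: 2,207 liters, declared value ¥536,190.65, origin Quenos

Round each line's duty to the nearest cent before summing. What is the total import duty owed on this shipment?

Line 1 (18.28, Veloria, 3,798 units, ¥397,574.64):
Base rate for 18.28 is ¥2.73/unit.
Origin Veloria qualifies under the Hesar–Veloria agreement and 18.28 is covered: preferential rate Free applies instead.
Duty = ¥397,574.64 × 0% = ¥0.00.
Line 2 (42.41, Veloria, 3,486 kg, ¥199,538.64):
Base rate for 42.41 is ¥2.02/kg.
Origin Veloria is the FTA partner but 42.41 is not on the preference list; base rate stands.
The additional-duty order on 42.41 targets Pelania, not Veloria; it does not apply.
Duty = 3,486 × ¥2.02 = ¥7,041.72.
Line 3 (48.19, Veloria, 3,112 kg, ¥717,098.16):
Base rate for 48.19 is 8% + ¥0.94/kg.
Origin Veloria qualifies under the Hesar–Veloria agreement and 48.19 is covered: preferential rate Free applies instead.
Duty = ¥717,098.16 × 0% = ¥0.00.
Line 4 (56.14, Quenos, 2,207 liters, ¥536,190.65):
Base rate for 56.14 is 8.5%.
Duty = ¥536,190.65 × 8.5% = ¥45,576.21.
Total = ¥0.00 + ¥7,041.72 + ¥0.00 + ¥45,576.21 = ¥52,617.93.

¥52,617.93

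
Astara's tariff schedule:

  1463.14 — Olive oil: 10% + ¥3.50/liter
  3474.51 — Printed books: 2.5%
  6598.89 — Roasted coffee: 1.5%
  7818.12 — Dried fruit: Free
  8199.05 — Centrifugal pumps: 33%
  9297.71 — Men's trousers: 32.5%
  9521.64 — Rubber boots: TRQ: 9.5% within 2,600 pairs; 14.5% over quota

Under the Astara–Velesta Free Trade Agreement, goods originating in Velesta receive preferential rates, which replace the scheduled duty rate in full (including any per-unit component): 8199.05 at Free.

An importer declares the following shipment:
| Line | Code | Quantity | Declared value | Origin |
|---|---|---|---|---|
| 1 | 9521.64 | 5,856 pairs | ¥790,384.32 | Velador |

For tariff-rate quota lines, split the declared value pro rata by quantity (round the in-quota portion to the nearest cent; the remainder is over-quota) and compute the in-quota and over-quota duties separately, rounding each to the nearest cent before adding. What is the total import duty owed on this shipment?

¥97,059.63

Line 1 (9521.64, Velador, 5,856 pairs, ¥790,384.32):
Code 9521.64 is under a tariff-rate quota (threshold 2,600 pairs). In-quota: 2,600 pairs at 9.5%; over-quota: 3,256 pairs at 14.5%.
Pro-rata value split: in-quota = ¥790,384.32 × 2,600/5,856 = ¥350,922.00; over-quota = ¥790,384.32 − ¥350,922.00 = ¥439,462.32.
In-quota duty = ¥350,922.00 × 9.5% = ¥33,337.59. Over-quota duty = ¥439,462.32 × 14.5% = ¥63,722.04.
Line duty = ¥33,337.59 + ¥63,722.04 = ¥97,059.63.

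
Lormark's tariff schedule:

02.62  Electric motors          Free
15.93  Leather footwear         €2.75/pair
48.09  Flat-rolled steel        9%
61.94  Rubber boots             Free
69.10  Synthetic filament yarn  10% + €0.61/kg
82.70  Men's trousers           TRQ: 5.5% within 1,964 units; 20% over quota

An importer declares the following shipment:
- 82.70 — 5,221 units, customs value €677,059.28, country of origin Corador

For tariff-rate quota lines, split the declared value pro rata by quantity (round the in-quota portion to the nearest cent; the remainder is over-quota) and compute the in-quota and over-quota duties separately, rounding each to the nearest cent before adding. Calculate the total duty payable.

Line 1 (82.70, Corador, 5,221 units, €677,059.28):
Code 82.70 is under a tariff-rate quota (threshold 1,964 units). In-quota: 1,964 units at 5.5%; over-quota: 3,257 units at 20%.
Pro-rata value split: in-quota = €677,059.28 × 1,964/5,221 = €254,691.52; over-quota = €677,059.28 − €254,691.52 = €422,367.76.
In-quota duty = €254,691.52 × 5.5% = €14,008.03. Over-quota duty = €422,367.76 × 20% = €84,473.55.
Line duty = €14,008.03 + €84,473.55 = €98,481.58.

€98,481.58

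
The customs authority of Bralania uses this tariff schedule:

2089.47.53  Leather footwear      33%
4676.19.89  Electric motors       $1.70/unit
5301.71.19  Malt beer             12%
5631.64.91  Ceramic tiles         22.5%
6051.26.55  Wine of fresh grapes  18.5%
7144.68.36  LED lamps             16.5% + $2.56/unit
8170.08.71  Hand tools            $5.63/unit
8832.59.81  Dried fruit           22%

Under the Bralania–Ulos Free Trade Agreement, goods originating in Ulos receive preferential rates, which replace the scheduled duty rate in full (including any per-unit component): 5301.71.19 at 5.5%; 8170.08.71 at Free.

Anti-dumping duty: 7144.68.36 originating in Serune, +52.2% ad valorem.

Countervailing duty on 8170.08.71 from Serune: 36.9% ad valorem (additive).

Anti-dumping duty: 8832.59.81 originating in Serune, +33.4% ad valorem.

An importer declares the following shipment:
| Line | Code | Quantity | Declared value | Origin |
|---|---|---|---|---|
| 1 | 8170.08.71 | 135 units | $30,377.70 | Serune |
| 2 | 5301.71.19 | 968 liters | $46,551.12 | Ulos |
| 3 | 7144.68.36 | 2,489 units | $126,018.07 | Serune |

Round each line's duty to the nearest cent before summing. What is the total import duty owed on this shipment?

Line 1 (8170.08.71, Serune, 135 units, $30,377.70):
Base rate for 8170.08.71 is $5.63/unit.
8170.08.71 has an FTA preferential rate, but origin Serune is not Ulos; base rate stands.
Additional duty on 8170.08.71 from Serune: +36.9% ad valorem. Applied ad valorem rate = 36.9%.
Duty = $30,377.70 × 36.9% + 135 × $5.63 = $11,969.42.
Line 2 (5301.71.19, Ulos, 968 liters, $46,551.12):
Base rate for 5301.71.19 is 12%.
Origin Ulos qualifies under the Bralania–Ulos agreement and 5301.71.19 is covered: preferential rate 5.5% applies instead.
Duty = $46,551.12 × 5.5% = $2,560.31.
Line 3 (7144.68.36, Serune, 2,489 units, $126,018.07):
Base rate for 7144.68.36 is 16.5% + $2.56/unit.
Additional duty on 7144.68.36 from Serune: +52.2%. Applied ad valorem rate: 16.5% + 52.2% = 68.7%.
Duty = $126,018.07 × 68.7% + 2,489 × $2.56 = $92,946.25.
Total = $11,969.42 + $2,560.31 + $92,946.25 = $107,475.98.

$107,475.98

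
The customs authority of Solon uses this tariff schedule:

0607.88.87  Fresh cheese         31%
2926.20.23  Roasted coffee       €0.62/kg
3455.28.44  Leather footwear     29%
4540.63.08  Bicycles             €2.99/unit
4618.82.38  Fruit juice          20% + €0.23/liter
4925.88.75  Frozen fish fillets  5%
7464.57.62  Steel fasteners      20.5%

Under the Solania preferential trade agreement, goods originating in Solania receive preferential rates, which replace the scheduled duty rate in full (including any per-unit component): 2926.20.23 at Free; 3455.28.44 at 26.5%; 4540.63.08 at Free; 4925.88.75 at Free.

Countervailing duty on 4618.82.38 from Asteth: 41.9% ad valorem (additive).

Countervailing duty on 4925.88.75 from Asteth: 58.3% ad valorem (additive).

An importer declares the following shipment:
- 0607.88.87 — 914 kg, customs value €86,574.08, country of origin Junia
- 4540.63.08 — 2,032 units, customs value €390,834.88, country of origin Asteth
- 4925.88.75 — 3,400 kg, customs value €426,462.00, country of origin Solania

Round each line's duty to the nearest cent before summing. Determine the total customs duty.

€32,913.64

Line 1 (0607.88.87, Junia, 914 kg, €86,574.08):
Base rate for 0607.88.87 is 31%.
Duty = €86,574.08 × 31% = €26,837.96.
Line 2 (4540.63.08, Asteth, 2,032 units, €390,834.88):
Base rate for 4540.63.08 is €2.99/unit.
4540.63.08 has an FTA preferential rate, but origin Asteth is not Solania; base rate stands.
Duty = 2,032 × €2.99 = €6,075.68.
Line 3 (4925.88.75, Solania, 3,400 kg, €426,462.00):
Base rate for 4925.88.75 is 5%.
Origin Solania qualifies under the Solon–Solania agreement and 4925.88.75 is covered: preferential rate Free applies instead.
The additional-duty order on 4925.88.75 targets Asteth, not Solania; it does not apply.
Duty = €426,462.00 × 0% = €0.00.
Total = €26,837.96 + €6,075.68 + €0.00 = €32,913.64.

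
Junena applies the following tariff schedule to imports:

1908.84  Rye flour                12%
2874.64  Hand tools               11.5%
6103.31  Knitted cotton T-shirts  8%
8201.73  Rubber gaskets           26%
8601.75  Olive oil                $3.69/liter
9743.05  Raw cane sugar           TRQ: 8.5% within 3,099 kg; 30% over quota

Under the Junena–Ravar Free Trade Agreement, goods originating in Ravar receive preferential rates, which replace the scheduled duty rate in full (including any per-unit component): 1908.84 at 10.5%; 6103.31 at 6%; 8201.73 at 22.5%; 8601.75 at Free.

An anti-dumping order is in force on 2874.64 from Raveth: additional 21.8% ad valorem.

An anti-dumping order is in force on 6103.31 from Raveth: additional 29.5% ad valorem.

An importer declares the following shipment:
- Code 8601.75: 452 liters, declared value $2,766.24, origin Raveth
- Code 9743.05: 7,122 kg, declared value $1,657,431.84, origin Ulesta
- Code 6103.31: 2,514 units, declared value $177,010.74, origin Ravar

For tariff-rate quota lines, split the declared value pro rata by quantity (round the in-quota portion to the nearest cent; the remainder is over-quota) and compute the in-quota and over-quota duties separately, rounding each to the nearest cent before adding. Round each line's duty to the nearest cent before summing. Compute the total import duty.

$354,460.23

Line 1 (8601.75, Raveth, 452 liters, $2,766.24):
Base rate for 8601.75 is $3.69/liter.
8601.75 has an FTA preferential rate, but origin Raveth is not Ravar; base rate stands.
Duty = 452 × $3.69 = $1,667.88.
Line 2 (9743.05, Ulesta, 7,122 kg, $1,657,431.84):
Code 9743.05 is under a tariff-rate quota (threshold 3,099 kg). In-quota: 3,099 kg at 8.5%; over-quota: 4,023 kg at 30%.
Pro-rata value split: in-quota = $1,657,431.84 × 3,099/7,122 = $721,199.28; over-quota = $1,657,431.84 − $721,199.28 = $936,232.56.
In-quota duty = $721,199.28 × 8.5% = $61,301.94. Over-quota duty = $936,232.56 × 30% = $280,869.77.
Line duty = $61,301.94 + $280,869.77 = $342,171.71.
Line 3 (6103.31, Ravar, 2,514 units, $177,010.74):
Base rate for 6103.31 is 8%.
Origin Ravar qualifies under the Junena–Ravar agreement and 6103.31 is covered: preferential rate 6% applies instead.
The additional-duty order on 6103.31 targets Raveth, not Ravar; it does not apply.
Duty = $177,010.74 × 6% = $10,620.64.
Total = $1,667.88 + $342,171.71 + $10,620.64 = $354,460.23.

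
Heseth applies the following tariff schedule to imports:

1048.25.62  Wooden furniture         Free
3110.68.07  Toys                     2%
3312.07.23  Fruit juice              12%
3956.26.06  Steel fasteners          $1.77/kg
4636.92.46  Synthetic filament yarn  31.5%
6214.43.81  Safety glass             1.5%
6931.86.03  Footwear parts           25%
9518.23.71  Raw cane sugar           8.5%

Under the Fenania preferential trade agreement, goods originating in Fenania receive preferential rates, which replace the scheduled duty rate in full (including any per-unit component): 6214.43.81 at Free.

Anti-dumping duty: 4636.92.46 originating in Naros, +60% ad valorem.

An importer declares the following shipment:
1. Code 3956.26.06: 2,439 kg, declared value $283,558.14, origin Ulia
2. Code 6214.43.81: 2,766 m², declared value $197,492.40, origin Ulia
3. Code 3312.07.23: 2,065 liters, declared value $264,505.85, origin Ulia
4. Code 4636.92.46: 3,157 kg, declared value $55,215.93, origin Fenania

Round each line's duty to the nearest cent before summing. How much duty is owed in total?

$56,413.14

Line 1 (3956.26.06, Ulia, 2,439 kg, $283,558.14):
Base rate for 3956.26.06 is $1.77/kg.
Duty = 2,439 × $1.77 = $4,317.03.
Line 2 (6214.43.81, Ulia, 2,766 m², $197,492.40):
Base rate for 6214.43.81 is 1.5%.
6214.43.81 has an FTA preferential rate, but origin Ulia is not Fenania; base rate stands.
Duty = $197,492.40 × 1.5% = $2,962.39.
Line 3 (3312.07.23, Ulia, 2,065 liters, $264,505.85):
Base rate for 3312.07.23 is 12%.
Duty = $264,505.85 × 12% = $31,740.70.
Line 4 (4636.92.46, Fenania, 3,157 kg, $55,215.93):
Base rate for 4636.92.46 is 31.5%.
Origin Fenania is the FTA partner but 4636.92.46 is not on the preference list; base rate stands.
The additional-duty order on 4636.92.46 targets Naros, not Fenania; it does not apply.
Duty = $55,215.93 × 31.5% = $17,393.02.
Total = $4,317.03 + $2,962.39 + $31,740.70 + $17,393.02 = $56,413.14.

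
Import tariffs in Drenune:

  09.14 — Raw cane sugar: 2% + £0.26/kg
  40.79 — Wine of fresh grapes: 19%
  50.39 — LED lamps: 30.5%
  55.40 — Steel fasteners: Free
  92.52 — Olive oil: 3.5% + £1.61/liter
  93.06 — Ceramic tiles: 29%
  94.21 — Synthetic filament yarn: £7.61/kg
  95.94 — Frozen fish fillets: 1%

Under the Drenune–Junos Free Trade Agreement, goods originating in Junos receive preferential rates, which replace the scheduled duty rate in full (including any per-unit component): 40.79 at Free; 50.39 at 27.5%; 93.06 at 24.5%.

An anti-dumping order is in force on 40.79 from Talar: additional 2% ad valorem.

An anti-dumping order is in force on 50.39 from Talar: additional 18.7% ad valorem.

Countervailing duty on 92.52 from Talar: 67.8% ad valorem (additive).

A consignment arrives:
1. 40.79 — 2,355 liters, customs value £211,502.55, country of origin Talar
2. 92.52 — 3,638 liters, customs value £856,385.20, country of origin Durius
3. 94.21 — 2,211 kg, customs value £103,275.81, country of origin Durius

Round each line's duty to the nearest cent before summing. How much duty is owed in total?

Line 1 (40.79, Talar, 2,355 liters, £211,502.55):
Base rate for 40.79 is 19%.
40.79 has an FTA preferential rate, but origin Talar is not Junos; base rate stands.
Additional duty on 40.79 from Talar: +2%. Applied ad valorem rate: 19% + 2% = 21%.
Duty = £211,502.55 × 21% = £44,415.54.
Line 2 (92.52, Durius, 3,638 liters, £856,385.20):
Base rate for 92.52 is 3.5% + £1.61/liter.
The additional-duty order on 92.52 targets Talar, not Durius; it does not apply.
Duty = £856,385.20 × 3.5% + 3,638 × £1.61 = £35,830.66.
Line 3 (94.21, Durius, 2,211 kg, £103,275.81):
Base rate for 94.21 is £7.61/kg.
Duty = 2,211 × £7.61 = £16,825.71.
Total = £44,415.54 + £35,830.66 + £16,825.71 = £97,071.91.

£97,071.91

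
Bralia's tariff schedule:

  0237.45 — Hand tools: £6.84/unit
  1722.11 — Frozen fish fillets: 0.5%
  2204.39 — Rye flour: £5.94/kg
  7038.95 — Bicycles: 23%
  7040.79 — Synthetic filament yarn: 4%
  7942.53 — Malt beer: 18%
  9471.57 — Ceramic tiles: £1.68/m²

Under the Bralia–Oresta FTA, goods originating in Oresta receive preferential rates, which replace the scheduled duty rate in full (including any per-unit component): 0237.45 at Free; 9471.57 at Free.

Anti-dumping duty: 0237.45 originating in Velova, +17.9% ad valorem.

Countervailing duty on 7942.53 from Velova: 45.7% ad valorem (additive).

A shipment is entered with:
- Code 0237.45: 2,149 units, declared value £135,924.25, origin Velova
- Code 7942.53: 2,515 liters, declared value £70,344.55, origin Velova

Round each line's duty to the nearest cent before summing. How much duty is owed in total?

£83,839.08

Line 1 (0237.45, Velova, 2,149 units, £135,924.25):
Base rate for 0237.45 is £6.84/unit.
0237.45 has an FTA preferential rate, but origin Velova is not Oresta; base rate stands.
Additional duty on 0237.45 from Velova: +17.9% ad valorem. Applied ad valorem rate = 17.9%.
Duty = £135,924.25 × 17.9% + 2,149 × £6.84 = £39,029.60.
Line 2 (7942.53, Velova, 2,515 liters, £70,344.55):
Base rate for 7942.53 is 18%.
Additional duty on 7942.53 from Velova: +45.7%. Applied ad valorem rate: 18% + 45.7% = 63.7%.
Duty = £70,344.55 × 63.7% = £44,809.48.
Total = £39,029.60 + £44,809.48 = £83,839.08.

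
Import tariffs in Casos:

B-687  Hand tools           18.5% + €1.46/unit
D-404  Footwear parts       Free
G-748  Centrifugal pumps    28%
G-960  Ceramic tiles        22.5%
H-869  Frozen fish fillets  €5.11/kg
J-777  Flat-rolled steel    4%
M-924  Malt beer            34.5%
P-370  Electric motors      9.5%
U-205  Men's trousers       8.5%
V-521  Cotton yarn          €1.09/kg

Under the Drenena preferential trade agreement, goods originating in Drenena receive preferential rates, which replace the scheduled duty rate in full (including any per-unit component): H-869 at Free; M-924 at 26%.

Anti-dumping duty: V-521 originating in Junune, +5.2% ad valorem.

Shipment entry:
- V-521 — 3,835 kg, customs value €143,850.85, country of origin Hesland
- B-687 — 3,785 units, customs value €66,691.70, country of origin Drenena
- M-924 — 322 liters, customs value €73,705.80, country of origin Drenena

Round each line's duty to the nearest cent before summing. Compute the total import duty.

Line 1 (V-521, Hesland, 3,835 kg, €143,850.85):
Base rate for V-521 is €1.09/kg.
The additional-duty order on V-521 targets Junune, not Hesland; it does not apply.
Duty = 3,835 × €1.09 = €4,180.15.
Line 2 (B-687, Drenena, 3,785 units, €66,691.70):
Base rate for B-687 is 18.5% + €1.46/unit.
Origin Drenena is the FTA partner but B-687 is not on the preference list; base rate stands.
Duty = €66,691.70 × 18.5% + 3,785 × €1.46 = €17,864.06.
Line 3 (M-924, Drenena, 322 liters, €73,705.80):
Base rate for M-924 is 34.5%.
Origin Drenena qualifies under the Casos–Drenena agreement and M-924 is covered: preferential rate 26% applies instead.
Duty = €73,705.80 × 26% = €19,163.51.
Total = €4,180.15 + €17,864.06 + €19,163.51 = €41,207.72.

€41,207.72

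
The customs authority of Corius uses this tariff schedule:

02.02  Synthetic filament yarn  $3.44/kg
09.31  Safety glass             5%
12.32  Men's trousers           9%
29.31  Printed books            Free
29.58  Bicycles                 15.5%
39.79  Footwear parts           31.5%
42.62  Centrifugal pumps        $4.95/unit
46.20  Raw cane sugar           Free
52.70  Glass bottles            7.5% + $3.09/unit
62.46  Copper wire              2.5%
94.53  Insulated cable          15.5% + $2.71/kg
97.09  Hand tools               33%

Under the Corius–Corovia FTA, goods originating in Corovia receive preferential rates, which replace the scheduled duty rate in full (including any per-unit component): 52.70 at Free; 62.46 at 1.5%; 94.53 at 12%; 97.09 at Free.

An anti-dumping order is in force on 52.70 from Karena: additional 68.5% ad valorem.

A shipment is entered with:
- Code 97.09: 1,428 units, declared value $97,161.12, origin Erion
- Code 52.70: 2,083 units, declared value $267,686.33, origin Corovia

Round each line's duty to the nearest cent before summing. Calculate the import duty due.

$32,063.17

Line 1 (97.09, Erion, 1,428 units, $97,161.12):
Base rate for 97.09 is 33%.
97.09 has an FTA preferential rate, but origin Erion is not Corovia; base rate stands.
Duty = $97,161.12 × 33% = $32,063.17.
Line 2 (52.70, Corovia, 2,083 units, $267,686.33):
Base rate for 52.70 is 7.5% + $3.09/unit.
Origin Corovia qualifies under the Corius–Corovia agreement and 52.70 is covered: preferential rate Free applies instead.
The additional-duty order on 52.70 targets Karena, not Corovia; it does not apply.
Duty = $267,686.33 × 0% = $0.00.
Total = $32,063.17 + $0.00 = $32,063.17.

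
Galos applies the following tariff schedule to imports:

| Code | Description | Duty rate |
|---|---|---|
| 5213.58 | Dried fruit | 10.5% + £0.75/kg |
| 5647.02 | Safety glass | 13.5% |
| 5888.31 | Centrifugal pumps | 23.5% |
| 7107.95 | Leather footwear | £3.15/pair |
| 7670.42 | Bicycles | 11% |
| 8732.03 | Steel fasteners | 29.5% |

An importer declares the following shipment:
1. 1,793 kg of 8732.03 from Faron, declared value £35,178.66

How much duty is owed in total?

Line 1 (8732.03, Faron, 1,793 kg, £35,178.66):
Base rate for 8732.03 is 29.5%.
Duty = £35,178.66 × 29.5% = £10,377.70.

£10,377.70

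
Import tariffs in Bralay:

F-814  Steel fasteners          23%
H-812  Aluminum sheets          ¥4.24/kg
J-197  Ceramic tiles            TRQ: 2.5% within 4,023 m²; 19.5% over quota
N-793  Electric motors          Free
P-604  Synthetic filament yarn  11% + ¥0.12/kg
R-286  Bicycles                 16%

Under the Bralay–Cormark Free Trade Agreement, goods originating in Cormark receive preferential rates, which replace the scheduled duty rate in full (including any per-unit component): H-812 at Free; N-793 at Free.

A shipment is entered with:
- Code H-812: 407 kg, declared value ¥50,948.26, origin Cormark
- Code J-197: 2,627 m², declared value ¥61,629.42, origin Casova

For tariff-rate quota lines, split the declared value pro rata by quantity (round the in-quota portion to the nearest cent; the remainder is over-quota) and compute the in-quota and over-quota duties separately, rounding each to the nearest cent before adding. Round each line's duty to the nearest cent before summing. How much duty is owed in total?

¥1,540.74

Line 1 (H-812, Cormark, 407 kg, ¥50,948.26):
Base rate for H-812 is ¥4.24/kg.
Origin Cormark qualifies under the Bralay–Cormark agreement and H-812 is covered: preferential rate Free applies instead.
Duty = ¥50,948.26 × 0% = ¥0.00.
Line 2 (J-197, Casova, 2,627 m², ¥61,629.42):
Code J-197 is under a tariff-rate quota (threshold 4,023 m²). Quantity 2,627 m² is within the quota, so the in-quota rate 2.5% applies to the full value.
Duty = ¥61,629.42 × 2.5% = ¥1,540.74.
Total = ¥0.00 + ¥1,540.74 = ¥1,540.74.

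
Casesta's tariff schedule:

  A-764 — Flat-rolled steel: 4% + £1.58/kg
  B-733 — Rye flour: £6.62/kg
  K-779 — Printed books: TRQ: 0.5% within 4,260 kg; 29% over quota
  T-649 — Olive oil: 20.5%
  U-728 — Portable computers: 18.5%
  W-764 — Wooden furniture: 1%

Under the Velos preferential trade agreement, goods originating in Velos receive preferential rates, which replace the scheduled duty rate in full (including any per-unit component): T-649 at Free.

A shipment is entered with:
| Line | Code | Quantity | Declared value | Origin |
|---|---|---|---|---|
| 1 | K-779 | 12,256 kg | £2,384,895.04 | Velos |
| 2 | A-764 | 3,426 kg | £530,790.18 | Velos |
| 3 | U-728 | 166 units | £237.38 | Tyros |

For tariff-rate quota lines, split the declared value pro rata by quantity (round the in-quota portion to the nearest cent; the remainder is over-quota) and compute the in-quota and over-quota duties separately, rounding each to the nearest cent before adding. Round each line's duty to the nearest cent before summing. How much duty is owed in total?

Line 1 (K-779, Velos, 12,256 kg, £2,384,895.04):
Code K-779 is under a tariff-rate quota (threshold 4,260 kg). In-quota: 4,260 kg at 0.5%; over-quota: 7,996 kg at 29%.
Pro-rata value split: in-quota = £2,384,895.04 × 4,260/12,256 = £828,953.40; over-quota = £2,384,895.04 − £828,953.40 = £1,555,941.64.
In-quota duty = £828,953.40 × 0.5% = £4,144.77. Over-quota duty = £1,555,941.64 × 29% = £451,223.08.
Line duty = £4,144.77 + £451,223.08 = £455,367.85.
Line 2 (A-764, Velos, 3,426 kg, £530,790.18):
Base rate for A-764 is 4% + £1.58/kg.
Origin Velos is the FTA partner but A-764 is not on the preference list; base rate stands.
Duty = £530,790.18 × 4% + 3,426 × £1.58 = £26,644.69.
Line 3 (U-728, Tyros, 166 units, £237.38):
Base rate for U-728 is 18.5%.
Duty = £237.38 × 18.5% = £43.92.
Total = £455,367.85 + £26,644.69 + £43.92 = £482,056.46.

£482,056.46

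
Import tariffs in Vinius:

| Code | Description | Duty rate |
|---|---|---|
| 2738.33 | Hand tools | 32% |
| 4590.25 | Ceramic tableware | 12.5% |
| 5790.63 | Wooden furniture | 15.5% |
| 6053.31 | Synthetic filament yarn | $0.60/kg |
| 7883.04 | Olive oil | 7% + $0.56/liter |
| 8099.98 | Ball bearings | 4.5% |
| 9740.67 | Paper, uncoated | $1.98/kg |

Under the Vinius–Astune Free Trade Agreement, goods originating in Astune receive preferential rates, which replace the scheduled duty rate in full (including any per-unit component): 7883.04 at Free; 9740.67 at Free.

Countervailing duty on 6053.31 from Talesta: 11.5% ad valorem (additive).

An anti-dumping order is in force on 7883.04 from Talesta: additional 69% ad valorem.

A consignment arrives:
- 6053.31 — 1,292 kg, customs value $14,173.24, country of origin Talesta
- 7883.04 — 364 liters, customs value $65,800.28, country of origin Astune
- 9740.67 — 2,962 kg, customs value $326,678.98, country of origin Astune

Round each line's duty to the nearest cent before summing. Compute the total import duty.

Line 1 (6053.31, Talesta, 1,292 kg, $14,173.24):
Base rate for 6053.31 is $0.60/kg.
Additional duty on 6053.31 from Talesta: +11.5% ad valorem. Applied ad valorem rate = 11.5%.
Duty = $14,173.24 × 11.5% + 1,292 × $0.60 = $2,405.12.
Line 2 (7883.04, Astune, 364 liters, $65,800.28):
Base rate for 7883.04 is 7% + $0.56/liter.
Origin Astune qualifies under the Vinius–Astune agreement and 7883.04 is covered: preferential rate Free applies instead.
The additional-duty order on 7883.04 targets Talesta, not Astune; it does not apply.
Duty = $65,800.28 × 0% = $0.00.
Line 3 (9740.67, Astune, 2,962 kg, $326,678.98):
Base rate for 9740.67 is $1.98/kg.
Origin Astune qualifies under the Vinius–Astune agreement and 9740.67 is covered: preferential rate Free applies instead.
Duty = $326,678.98 × 0% = $0.00.
Total = $2,405.12 + $0.00 + $0.00 = $2,405.12.

$2,405.12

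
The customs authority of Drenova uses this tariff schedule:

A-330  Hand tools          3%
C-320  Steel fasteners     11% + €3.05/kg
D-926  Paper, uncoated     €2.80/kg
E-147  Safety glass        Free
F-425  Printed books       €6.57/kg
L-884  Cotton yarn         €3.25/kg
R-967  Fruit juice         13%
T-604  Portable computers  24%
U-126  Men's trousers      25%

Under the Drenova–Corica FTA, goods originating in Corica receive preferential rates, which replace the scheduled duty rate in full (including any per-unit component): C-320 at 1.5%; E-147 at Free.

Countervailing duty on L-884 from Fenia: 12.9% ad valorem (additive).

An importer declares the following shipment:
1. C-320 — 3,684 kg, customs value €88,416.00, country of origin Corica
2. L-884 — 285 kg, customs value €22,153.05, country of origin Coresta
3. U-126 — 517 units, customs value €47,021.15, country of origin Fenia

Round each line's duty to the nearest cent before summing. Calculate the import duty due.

€14,007.78

Line 1 (C-320, Corica, 3,684 kg, €88,416.00):
Base rate for C-320 is 11% + €3.05/kg.
Origin Corica qualifies under the Drenova–Corica agreement and C-320 is covered: preferential rate 1.5% applies instead.
Duty = €88,416.00 × 1.5% = €1,326.24.
Line 2 (L-884, Coresta, 285 kg, €22,153.05):
Base rate for L-884 is €3.25/kg.
The additional-duty order on L-884 targets Fenia, not Coresta; it does not apply.
Duty = 285 × €3.25 = €926.25.
Line 3 (U-126, Fenia, 517 units, €47,021.15):
Base rate for U-126 is 25%.
Duty = €47,021.15 × 25% = €11,755.29.
Total = €1,326.24 + €926.25 + €11,755.29 = €14,007.78.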